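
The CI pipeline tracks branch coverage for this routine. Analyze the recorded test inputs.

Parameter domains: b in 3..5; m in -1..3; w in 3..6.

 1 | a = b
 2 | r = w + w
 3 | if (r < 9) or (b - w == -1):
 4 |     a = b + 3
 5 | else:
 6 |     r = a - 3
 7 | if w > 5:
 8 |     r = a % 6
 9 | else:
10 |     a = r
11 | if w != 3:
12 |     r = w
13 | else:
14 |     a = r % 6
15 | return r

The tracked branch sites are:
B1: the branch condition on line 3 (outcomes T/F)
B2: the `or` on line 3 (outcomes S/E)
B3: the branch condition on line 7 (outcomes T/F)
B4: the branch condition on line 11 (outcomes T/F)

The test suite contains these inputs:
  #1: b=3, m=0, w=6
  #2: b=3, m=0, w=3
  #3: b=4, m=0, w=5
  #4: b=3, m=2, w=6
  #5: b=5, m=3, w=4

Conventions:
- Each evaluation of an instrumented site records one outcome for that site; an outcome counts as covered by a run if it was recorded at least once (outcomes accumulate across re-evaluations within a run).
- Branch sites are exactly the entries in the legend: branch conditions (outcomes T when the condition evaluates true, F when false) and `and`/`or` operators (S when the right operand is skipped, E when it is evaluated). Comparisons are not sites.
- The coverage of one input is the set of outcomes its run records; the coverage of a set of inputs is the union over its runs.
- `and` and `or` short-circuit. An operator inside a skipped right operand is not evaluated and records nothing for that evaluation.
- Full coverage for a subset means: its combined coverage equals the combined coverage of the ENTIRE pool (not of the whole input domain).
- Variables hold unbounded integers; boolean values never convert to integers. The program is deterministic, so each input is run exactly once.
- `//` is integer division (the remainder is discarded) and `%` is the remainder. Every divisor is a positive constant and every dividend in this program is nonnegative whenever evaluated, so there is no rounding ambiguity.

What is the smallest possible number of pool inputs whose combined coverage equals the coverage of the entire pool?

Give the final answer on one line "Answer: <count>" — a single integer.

test 1 (b=3, m=0, w=6) fires B2->E, B1->F, B3->T, B4->T; hits B1=F, B2=E, B3=T, B4=T
test 2 (b=3, m=0, w=3) fires B2->S, B1->T, B3->F, B4->F; hits B1=T, B2=S, B3=F, B4=F
test 3 (b=4, m=0, w=5) fires B2->E, B1->T, B3->F, B4->T; hits B1=T, B2=E, B3=F, B4=T
test 4 (b=3, m=2, w=6) fires B2->E, B1->F, B3->T, B4->T; hits B1=F, B2=E, B3=T, B4=T
test 5 (b=5, m=3, w=4) fires B2->S, B1->T, B3->F, B4->T; hits B1=T, B2=S, B3=F, B4=T
the full pool covers 8 outcomes: B1=T, B1=F, B2=S, B2=E, B3=T, B3=F, B4=T, B4=F
size 1 is not enough: best union over all size-1 subsets is 4/8
inputs {1, 2} (size 2) cover everything; no size-2 subset with a lexicographically smaller index list covers all 8

Answer: 2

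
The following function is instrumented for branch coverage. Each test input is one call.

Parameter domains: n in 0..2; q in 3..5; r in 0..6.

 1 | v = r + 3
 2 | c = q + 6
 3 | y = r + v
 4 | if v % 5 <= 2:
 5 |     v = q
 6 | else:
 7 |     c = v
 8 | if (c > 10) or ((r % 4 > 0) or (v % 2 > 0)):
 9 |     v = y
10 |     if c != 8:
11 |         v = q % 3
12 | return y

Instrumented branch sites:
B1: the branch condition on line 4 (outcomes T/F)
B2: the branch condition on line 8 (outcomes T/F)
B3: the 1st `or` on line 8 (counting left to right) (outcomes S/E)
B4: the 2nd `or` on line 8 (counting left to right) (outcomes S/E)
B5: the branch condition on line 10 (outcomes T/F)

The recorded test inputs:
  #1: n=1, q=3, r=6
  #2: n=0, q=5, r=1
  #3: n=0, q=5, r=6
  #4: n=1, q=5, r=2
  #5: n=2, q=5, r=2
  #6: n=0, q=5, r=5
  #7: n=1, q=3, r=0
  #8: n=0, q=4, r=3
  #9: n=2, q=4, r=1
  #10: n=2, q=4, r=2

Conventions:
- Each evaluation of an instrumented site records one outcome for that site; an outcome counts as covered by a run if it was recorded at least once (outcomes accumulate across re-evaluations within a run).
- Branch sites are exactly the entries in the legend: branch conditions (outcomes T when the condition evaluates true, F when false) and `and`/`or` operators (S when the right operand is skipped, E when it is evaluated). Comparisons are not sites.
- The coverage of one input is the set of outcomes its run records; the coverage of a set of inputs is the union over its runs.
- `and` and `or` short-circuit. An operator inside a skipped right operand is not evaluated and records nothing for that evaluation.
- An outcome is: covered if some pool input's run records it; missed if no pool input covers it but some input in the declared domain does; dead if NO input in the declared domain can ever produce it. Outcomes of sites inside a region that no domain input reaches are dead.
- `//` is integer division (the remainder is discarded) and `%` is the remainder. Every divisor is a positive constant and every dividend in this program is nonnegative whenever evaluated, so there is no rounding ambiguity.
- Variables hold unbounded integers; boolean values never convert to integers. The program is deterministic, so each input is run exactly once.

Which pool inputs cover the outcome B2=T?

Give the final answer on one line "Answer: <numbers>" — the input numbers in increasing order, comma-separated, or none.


input #1 (n=1, q=3, r=6): covers B2=T
input #2 (n=0, q=5, r=1): covers B2=T
input #3 (n=0, q=5, r=6): covers B2=T
input #4 (n=1, q=5, r=2): covers B2=T
input #5 (n=2, q=5, r=2): covers B2=T
input #6 (n=0, q=5, r=5): covers B2=T
input #7 (n=1, q=3, r=0): covers B2=T
input #8 (n=0, q=4, r=3): covers B2=T
input #9 (n=2, q=4, r=1): covers B2=T
input #10 (n=2, q=4, r=2): covers B2=T
Answer: 1, 2, 3, 4, 5, 6, 7, 8, 9, 10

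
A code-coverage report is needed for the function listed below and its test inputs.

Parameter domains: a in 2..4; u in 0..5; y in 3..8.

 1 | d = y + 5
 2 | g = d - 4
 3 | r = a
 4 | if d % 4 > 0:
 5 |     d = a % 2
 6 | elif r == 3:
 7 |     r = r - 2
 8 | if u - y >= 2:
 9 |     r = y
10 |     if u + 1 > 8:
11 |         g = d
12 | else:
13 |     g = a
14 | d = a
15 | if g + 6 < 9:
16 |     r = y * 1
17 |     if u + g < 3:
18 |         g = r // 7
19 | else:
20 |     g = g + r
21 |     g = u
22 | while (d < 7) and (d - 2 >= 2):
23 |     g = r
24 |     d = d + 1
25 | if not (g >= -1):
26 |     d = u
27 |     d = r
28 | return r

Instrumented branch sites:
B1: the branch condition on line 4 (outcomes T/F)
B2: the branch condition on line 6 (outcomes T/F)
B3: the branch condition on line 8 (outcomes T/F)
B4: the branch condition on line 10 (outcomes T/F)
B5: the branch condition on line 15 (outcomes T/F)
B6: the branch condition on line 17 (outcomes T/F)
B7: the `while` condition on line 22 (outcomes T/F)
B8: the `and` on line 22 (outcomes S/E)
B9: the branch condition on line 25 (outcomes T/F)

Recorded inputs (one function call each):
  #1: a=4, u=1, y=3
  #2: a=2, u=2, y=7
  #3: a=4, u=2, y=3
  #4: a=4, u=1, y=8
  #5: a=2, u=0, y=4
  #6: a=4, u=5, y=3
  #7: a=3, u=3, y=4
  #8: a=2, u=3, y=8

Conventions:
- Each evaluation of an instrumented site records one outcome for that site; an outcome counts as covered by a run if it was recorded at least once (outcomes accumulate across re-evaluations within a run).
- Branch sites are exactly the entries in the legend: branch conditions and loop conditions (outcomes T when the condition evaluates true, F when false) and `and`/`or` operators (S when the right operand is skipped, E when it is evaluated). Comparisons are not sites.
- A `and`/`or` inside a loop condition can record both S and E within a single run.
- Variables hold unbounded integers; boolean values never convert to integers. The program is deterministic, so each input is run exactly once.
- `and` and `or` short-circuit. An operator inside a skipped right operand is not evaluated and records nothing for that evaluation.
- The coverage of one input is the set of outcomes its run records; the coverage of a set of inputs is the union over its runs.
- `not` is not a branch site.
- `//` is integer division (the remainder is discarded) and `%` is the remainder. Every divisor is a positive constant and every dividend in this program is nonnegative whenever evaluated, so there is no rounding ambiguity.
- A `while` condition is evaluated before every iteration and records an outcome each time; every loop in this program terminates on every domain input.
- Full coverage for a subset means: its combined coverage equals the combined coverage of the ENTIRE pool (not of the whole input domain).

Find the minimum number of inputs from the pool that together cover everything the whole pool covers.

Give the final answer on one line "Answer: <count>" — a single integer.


input #1, a=4, u=1, y=3: events B1->F, B2->F, B3->F, B5->F, B8->E, B7->T, B8->E, B7->T, B8->E, B7->T, B8->S, B7->F, B9->F; outcomes B1=F, B2=F, B3=F, B5=F, B7=T, B7=F, B8=S, B8=E, B9=F
input #2, a=2, u=2, y=7: events B1->F, B2->F, B3->F, B5->T, B6->F, B8->E, B7->F, B9->F; outcomes B1=F, B2=F, B3=F, B5=T, B6=F, B7=F, B8=E, B9=F
input #3, a=4, u=2, y=3: events B1->F, B2->F, B3->F, B5->F, B8->E, B7->T, B8->E, B7->T, B8->E, B7->T, B8->S, B7->F, B9->F; outcomes B1=F, B2=F, B3=F, B5=F, B7=T, B7=F, B8=S, B8=E, B9=F
input #4, a=4, u=1, y=8: events B1->T, B3->F, B5->F, B8->E, B7->T, B8->E, B7->T, B8->E, B7->T, B8->S, B7->F, B9->F; outcomes B1=T, B3=F, B5=F, B7=T, B7=F, B8=S, B8=E, B9=F
input #5, a=2, u=0, y=4: events B1->T, B3->F, B5->T, B6->T, B8->E, B7->F, B9->F; outcomes B1=T, B3=F, B5=T, B6=T, B7=F, B8=E, B9=F
input #6, a=4, u=5, y=3: events B1->F, B2->F, B3->T, B4->F, B5->F, B8->E, B7->T, B8->E, B7->T, B8->E, B7->T, B8->S, B7->F, B9->F; outcomes B1=F, B2=F, B3=T, B4=F, B5=F, B7=T, B7=F, B8=S, B8=E, B9=F
input #7, a=3, u=3, y=4: events B1->T, B3->F, B5->F, B8->E, B7->F, B9->F; outcomes B1=T, B3=F, B5=F, B7=F, B8=E, B9=F
input #8, a=2, u=3, y=8: events B1->T, B3->F, B5->T, B6->F, B8->E, B7->F, B9->F; outcomes B1=T, B3=F, B5=T, B6=F, B7=F, B8=E, B9=F
pool-wide coverage (15 outcomes): B1=T, B1=F, B2=F, B3=T, B3=F, B4=F, B5=T, B5=F, B6=T, B6=F, B7=T, B7=F, B8=S, B8=E, B9=F
every size-1 subset falls short of the 15 outcomes (best: 10/15)
every size-2 subset falls short of the 15 outcomes (best: 14/15)
inputs {2, 5, 6} (size 3) cover everything; no size-3 subset with a lexicographically smaller index list covers all 15
Answer: 3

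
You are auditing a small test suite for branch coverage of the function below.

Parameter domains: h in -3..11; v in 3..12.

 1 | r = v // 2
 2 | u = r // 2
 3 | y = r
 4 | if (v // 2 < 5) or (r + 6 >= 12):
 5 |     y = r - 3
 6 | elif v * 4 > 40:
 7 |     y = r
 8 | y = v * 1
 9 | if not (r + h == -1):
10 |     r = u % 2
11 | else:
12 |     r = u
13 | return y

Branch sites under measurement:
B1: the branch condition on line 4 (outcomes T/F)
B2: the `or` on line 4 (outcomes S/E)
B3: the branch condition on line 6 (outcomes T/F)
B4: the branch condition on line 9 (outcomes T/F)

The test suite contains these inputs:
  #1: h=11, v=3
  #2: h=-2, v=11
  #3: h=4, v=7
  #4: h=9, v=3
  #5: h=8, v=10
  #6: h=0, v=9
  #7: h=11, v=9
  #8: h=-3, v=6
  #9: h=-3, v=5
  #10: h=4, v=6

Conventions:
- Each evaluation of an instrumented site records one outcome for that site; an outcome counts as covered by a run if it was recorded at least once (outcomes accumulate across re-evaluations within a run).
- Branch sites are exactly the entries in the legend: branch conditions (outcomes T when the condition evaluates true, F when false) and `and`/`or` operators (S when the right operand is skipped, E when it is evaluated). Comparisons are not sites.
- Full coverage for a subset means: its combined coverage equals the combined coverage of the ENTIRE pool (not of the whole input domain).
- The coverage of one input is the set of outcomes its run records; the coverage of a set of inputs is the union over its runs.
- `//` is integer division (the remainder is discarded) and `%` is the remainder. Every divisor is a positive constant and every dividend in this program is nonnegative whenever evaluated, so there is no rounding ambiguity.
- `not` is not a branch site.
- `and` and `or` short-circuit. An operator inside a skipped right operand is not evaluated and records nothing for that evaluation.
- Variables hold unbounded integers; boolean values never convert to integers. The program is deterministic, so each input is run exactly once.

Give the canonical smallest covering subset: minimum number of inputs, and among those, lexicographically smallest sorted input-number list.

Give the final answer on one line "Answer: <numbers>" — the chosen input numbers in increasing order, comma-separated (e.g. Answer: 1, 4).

#1 (h=11, v=3) -> B2->S, B1->T, B4->T; covered: B1=T, B2=S, B4=T
#2 (h=-2, v=11) -> B2->E, B1->F, B3->T, B4->T; covered: B1=F, B2=E, B3=T, B4=T
#3 (h=4, v=7) -> B2->S, B1->T, B4->T; covered: B1=T, B2=S, B4=T
#4 (h=9, v=3) -> B2->S, B1->T, B4->T; covered: B1=T, B2=S, B4=T
#5 (h=8, v=10) -> B2->E, B1->F, B3->F, B4->T; covered: B1=F, B2=E, B3=F, B4=T
#6 (h=0, v=9) -> B2->S, B1->T, B4->T; covered: B1=T, B2=S, B4=T
#7 (h=11, v=9) -> B2->S, B1->T, B4->T; covered: B1=T, B2=S, B4=T
#8 (h=-3, v=6) -> B2->S, B1->T, B4->T; covered: B1=T, B2=S, B4=T
#9 (h=-3, v=5) -> B2->S, B1->T, B4->F; covered: B1=T, B2=S, B4=F
#10 (h=4, v=6) -> B2->S, B1->T, B4->T; covered: B1=T, B2=S, B4=T
pool-wide coverage (8 outcomes): B1=T, B1=F, B2=S, B2=E, B3=T, B3=F, B4=T, B4=F
no size-1 subset reaches all 8 outcomes (best union: 4/8)
no size-2 subset reaches all 8 outcomes (best union: 7/8)
at size 3, {2, 5, 9} reaches all 8 outcomes; every lexicographically earlier size-3 subset fails

Answer: 2, 5, 9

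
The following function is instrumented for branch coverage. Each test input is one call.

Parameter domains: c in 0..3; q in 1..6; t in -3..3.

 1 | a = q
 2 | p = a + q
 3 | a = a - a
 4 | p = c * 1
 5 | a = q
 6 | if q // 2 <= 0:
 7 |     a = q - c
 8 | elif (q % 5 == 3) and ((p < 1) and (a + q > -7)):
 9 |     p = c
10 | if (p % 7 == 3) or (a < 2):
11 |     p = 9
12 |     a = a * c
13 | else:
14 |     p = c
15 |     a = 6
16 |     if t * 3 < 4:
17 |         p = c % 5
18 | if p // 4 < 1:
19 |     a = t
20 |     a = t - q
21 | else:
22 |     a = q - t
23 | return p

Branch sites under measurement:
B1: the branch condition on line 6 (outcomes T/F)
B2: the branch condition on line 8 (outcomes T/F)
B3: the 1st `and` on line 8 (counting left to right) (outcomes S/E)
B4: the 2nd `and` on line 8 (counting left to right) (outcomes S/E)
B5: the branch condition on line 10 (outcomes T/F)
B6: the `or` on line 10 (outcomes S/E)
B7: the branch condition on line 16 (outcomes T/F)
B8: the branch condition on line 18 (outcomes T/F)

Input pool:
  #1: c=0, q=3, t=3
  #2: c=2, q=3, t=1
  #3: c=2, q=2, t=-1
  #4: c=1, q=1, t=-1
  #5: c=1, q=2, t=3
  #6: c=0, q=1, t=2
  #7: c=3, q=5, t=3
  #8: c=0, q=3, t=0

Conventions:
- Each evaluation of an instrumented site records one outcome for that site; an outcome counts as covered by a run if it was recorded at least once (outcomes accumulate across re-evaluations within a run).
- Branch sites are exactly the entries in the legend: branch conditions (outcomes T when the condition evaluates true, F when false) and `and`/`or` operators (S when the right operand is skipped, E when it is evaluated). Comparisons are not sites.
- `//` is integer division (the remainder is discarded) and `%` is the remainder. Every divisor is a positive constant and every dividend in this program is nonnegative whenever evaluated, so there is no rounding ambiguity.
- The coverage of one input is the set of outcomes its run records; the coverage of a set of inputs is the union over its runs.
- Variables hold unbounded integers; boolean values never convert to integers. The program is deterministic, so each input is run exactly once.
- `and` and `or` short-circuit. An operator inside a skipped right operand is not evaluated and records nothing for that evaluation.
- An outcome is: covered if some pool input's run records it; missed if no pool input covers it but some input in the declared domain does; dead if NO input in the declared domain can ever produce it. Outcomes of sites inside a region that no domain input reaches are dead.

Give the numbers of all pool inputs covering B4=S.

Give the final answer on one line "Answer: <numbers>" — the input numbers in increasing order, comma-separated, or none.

input #1 (c=0, q=3, t=3): never hits B4=S
input #2 (c=2, q=3, t=1): hits B4=S
input #3 (c=2, q=2, t=-1): never hits B4=S
input #4 (c=1, q=1, t=-1): never hits B4=S
input #5 (c=1, q=2, t=3): never hits B4=S
input #6 (c=0, q=1, t=2): never hits B4=S
input #7 (c=3, q=5, t=3): never hits B4=S
input #8 (c=0, q=3, t=0): never hits B4=S

Answer: 2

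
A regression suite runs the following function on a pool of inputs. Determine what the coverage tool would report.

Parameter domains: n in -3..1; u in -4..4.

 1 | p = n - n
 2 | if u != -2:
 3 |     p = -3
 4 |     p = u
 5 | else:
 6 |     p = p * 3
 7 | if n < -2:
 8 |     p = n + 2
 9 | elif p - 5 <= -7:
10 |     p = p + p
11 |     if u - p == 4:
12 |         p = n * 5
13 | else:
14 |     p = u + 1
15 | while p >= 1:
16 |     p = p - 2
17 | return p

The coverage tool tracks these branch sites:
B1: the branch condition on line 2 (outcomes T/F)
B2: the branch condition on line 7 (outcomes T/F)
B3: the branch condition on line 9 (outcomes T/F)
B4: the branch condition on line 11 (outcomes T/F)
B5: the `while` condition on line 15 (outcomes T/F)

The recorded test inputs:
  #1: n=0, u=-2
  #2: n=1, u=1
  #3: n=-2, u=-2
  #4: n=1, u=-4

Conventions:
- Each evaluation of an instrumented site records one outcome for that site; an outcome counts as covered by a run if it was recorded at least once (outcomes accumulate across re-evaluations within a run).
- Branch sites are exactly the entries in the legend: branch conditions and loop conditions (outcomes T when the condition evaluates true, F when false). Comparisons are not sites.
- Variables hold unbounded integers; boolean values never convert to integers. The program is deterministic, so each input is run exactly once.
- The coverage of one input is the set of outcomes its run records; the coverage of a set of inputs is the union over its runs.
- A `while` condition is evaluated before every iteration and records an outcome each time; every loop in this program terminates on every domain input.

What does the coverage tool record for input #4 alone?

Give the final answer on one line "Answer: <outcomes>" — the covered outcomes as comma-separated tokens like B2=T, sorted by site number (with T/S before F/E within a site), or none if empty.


Simulating input #4 (n=1, u=-4) step by step:
  B1->T, B2->F, B3->T, B4->T, B5->T, B5->T, B5->T, B5->F
distinct outcomes covered: B1=T, B2=F, B3=T, B4=T, B5=T, B5=F
Answer: B1=T, B2=F, B3=T, B4=T, B5=T, B5=F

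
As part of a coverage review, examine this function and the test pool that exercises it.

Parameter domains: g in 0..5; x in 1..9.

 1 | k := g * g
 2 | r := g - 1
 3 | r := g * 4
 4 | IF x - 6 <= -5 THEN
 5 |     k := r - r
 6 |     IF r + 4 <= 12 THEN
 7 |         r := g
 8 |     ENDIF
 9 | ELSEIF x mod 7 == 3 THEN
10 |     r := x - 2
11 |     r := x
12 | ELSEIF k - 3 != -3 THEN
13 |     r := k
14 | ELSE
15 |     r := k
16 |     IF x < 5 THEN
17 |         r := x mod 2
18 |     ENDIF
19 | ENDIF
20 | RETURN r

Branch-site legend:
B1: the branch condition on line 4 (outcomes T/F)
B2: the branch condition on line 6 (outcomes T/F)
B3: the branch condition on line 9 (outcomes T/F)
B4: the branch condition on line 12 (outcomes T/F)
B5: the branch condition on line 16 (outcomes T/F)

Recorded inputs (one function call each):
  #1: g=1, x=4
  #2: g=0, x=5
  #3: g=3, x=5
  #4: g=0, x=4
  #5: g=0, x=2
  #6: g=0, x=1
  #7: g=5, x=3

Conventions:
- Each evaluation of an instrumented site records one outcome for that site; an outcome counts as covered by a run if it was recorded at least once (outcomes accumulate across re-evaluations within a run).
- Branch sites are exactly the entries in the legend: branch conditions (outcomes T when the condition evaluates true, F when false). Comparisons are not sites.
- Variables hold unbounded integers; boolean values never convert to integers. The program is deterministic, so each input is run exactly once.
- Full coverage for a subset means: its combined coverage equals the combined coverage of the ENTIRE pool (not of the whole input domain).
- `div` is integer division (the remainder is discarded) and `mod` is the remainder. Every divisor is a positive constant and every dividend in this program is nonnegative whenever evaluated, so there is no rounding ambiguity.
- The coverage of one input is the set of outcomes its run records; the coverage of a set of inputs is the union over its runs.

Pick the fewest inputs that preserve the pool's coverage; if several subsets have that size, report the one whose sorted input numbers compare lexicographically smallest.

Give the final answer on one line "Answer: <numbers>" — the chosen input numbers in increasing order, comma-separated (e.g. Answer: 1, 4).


#1 (g=1, x=4) -> B1->F, B3->F, B4->T; covered: B1=F, B3=F, B4=T
#2 (g=0, x=5) -> B1->F, B3->F, B4->F, B5->F; covered: B1=F, B3=F, B4=F, B5=F
#3 (g=3, x=5) -> B1->F, B3->F, B4->T; covered: B1=F, B3=F, B4=T
#4 (g=0, x=4) -> B1->F, B3->F, B4->F, B5->T; covered: B1=F, B3=F, B4=F, B5=T
#5 (g=0, x=2) -> B1->F, B3->F, B4->F, B5->T; covered: B1=F, B3=F, B4=F, B5=T
#6 (g=0, x=1) -> B1->T, B2->T; covered: B1=T, B2=T
#7 (g=5, x=3) -> B1->F, B3->T; covered: B1=F, B3=T
together the pool reaches 9 outcomes: B1=T, B1=F, B2=T, B3=T, B3=F, B4=T, B4=F, B5=T, B5=F
size 1 is not enough: best union over all size-1 subsets is 4/9
size 2 is not enough: best union over all size-2 subsets is 6/9
size 3 is not enough: best union over all size-3 subsets is 7/9
size 4 is not enough: best union over all size-4 subsets is 8/9
at size 5, {1, 2, 4, 6, 7} reaches all 9 outcomes; every lexicographically earlier size-5 subset fails
Answer: 1, 2, 4, 6, 7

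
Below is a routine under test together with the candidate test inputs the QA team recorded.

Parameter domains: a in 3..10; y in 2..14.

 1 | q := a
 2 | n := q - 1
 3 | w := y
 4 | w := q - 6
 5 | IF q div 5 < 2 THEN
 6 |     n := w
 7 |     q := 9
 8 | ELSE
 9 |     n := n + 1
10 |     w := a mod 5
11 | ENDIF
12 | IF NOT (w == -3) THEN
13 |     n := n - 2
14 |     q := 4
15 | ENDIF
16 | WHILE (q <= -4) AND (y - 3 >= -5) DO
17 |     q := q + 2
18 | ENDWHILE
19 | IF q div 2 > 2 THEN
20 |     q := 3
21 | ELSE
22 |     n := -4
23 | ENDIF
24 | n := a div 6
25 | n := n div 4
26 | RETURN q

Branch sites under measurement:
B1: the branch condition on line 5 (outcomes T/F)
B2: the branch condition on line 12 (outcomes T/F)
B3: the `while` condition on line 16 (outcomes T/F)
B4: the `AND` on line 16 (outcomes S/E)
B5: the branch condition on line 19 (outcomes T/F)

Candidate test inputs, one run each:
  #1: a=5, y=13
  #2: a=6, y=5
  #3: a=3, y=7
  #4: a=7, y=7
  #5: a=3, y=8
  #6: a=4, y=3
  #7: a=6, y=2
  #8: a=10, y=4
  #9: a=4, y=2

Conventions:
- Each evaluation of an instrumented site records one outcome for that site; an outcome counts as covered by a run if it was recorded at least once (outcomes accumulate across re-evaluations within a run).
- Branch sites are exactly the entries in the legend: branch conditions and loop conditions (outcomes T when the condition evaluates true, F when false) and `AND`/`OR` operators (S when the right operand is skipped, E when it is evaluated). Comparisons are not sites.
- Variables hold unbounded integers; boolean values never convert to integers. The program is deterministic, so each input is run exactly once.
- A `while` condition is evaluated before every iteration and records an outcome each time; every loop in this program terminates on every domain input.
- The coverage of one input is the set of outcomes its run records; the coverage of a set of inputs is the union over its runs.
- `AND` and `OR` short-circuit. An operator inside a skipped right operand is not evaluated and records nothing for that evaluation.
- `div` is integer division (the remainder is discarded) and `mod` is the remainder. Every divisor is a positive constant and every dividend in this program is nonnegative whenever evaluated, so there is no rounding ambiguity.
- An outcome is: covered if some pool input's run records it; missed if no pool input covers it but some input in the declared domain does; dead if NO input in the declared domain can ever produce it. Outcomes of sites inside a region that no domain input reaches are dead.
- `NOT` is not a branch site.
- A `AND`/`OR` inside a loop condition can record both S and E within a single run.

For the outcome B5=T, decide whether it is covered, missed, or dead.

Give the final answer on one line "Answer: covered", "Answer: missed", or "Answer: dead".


B5=T is recorded by pool input(s) 3, 5 -> covered
Answer: covered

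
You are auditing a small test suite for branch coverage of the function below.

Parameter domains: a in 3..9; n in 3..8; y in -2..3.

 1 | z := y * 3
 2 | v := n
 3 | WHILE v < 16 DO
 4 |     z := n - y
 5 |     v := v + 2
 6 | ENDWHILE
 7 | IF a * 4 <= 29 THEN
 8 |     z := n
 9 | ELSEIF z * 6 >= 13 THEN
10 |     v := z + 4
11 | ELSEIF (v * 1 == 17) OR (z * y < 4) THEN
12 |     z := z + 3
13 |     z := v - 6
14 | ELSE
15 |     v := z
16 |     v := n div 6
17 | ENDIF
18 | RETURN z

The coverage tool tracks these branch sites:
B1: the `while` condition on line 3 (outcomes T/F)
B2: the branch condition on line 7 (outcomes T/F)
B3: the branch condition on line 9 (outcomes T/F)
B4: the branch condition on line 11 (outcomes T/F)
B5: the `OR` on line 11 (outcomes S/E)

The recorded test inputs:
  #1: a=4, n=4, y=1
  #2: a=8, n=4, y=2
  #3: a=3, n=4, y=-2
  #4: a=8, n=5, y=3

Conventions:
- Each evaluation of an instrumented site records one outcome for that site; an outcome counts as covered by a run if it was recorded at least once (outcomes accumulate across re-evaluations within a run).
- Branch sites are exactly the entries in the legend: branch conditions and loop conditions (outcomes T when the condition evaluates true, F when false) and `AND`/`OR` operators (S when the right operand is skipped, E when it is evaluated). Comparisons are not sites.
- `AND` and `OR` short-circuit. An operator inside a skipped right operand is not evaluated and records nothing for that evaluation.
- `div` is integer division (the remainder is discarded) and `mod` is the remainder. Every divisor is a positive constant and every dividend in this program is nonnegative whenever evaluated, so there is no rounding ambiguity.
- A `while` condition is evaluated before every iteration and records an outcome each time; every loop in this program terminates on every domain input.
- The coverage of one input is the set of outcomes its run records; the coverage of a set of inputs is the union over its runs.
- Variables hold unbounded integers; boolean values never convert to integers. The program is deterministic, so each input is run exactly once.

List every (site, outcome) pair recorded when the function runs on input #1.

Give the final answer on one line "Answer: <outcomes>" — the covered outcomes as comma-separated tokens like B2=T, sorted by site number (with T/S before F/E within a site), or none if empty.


Event log for input #1 (a=4, n=4, y=1):
  B1->T, B1->T, B1->T, B1->T, B1->T, B1->T, B1->F, B2->T
distinct outcomes covered: B1=T, B1=F, B2=T
Answer: B1=T, B1=F, B2=T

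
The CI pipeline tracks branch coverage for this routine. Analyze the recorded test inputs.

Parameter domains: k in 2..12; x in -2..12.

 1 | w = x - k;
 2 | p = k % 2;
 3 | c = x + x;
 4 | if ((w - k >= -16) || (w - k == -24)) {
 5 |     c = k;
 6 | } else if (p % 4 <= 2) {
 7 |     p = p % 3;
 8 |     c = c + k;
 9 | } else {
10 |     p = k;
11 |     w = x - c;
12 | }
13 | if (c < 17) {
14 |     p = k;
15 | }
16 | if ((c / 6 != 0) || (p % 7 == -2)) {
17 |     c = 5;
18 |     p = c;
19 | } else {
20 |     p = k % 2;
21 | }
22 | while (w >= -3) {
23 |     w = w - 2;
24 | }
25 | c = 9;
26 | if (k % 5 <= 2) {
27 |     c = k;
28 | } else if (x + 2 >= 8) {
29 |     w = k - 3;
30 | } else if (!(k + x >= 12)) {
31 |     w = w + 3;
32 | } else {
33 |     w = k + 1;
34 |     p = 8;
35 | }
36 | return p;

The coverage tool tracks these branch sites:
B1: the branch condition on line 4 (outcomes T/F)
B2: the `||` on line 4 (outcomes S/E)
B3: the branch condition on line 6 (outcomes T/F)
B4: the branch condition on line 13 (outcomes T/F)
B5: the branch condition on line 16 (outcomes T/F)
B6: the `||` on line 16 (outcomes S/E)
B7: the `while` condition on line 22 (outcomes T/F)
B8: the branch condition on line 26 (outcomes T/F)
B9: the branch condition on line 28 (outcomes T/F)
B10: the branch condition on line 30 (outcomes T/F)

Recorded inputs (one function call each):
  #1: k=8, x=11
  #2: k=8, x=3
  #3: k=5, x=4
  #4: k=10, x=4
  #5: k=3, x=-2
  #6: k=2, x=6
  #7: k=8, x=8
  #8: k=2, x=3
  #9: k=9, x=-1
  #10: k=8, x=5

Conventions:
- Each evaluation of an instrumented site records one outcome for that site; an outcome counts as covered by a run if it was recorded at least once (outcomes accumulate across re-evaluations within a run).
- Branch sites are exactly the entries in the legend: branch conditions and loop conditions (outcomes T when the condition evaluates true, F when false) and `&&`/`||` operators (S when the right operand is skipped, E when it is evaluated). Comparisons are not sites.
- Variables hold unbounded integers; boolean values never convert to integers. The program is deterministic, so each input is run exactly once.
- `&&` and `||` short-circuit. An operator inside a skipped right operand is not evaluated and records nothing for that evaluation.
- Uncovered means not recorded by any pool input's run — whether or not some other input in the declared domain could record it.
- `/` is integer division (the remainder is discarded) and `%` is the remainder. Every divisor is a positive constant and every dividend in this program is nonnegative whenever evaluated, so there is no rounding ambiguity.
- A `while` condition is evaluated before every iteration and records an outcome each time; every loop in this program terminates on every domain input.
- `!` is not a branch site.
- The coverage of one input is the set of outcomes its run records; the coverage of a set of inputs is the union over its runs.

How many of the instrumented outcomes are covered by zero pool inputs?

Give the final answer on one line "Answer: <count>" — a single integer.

run #1 (k=8, x=11) runs B2->S, B1->T, B4->T, B6->S, B5->T, B7->T, B7->T, B7->T, B7->T, B7->F, B8->F, B9->T; records B1=T, B2=S, B4=T, B5=T, B6=S, B7=T, B7=F, B8=F, B9=T
run #2 (k=8, x=3) runs B2->S, B1->T, B4->T, B6->S, B5->T, B7->F, B8->F, B9->F, B10->T; records B1=T, B2=S, B4=T, B5=T, B6=S, B7=F, B8=F, B9=F, B10=T
run #3 (k=5, x=4) runs B2->S, B1->T, B4->T, B6->E, B5->F, B7->T, B7->T, B7->F, B8->T; records B1=T, B2=S, B4=T, B5=F, B6=E, B7=T, B7=F, B8=T
run #4 (k=10, x=4) runs B2->S, B1->T, B4->T, B6->S, B5->T, B7->F, B8->T; records B1=T, B2=S, B4=T, B5=T, B6=S, B7=F, B8=T
run #5 (k=3, x=-2) runs B2->S, B1->T, B4->T, B6->E, B5->F, B7->F, B8->F, B9->F, B10->T; records B1=T, B2=S, B4=T, B5=F, B6=E, B7=F, B8=F, B9=F, B10=T
run #6 (k=2, x=6) runs B2->S, B1->T, B4->T, B6->E, B5->F, B7->T, B7->T, B7->T, B7->T, B7->F, B8->T; records B1=T, B2=S, B4=T, B5=F, B6=E, B7=T, B7=F, B8=T
run #7 (k=8, x=8) runs B2->S, B1->T, B4->T, B6->S, B5->T, B7->T, B7->T, B7->F, B8->F, B9->T; records B1=T, B2=S, B4=T, B5=T, B6=S, B7=T, B7=F, B8=F, B9=T
run #8 (k=2, x=3) runs B2->S, B1->T, B4->T, B6->E, B5->F, B7->T, B7->T, B7->T, B7->F, B8->T; records B1=T, B2=S, B4=T, B5=F, B6=E, B7=T, B7=F, B8=T
run #9 (k=9, x=-1) runs B2->E, B1->F, B3->T, B4->T, B6->S, B5->T, B7->F, B8->F, B9->F, B10->T; records B1=F, B2=E, B3=T, B4=T, B5=T, B6=S, B7=F, B8=F, B9=F, B10=T
run #10 (k=8, x=5) runs B2->S, B1->T, B4->T, B6->S, B5->T, B7->T, B7->F, B8->F, B9->F, B10->F; records B1=T, B2=S, B4=T, B5=T, B6=S, B7=T, B7=F, B8=F, B9=F, B10=F
union over the pool: B1=T, B1=F, B2=S, B2=E, B3=T, B4=T, B5=T, B5=F, B6=S, B6=E, B7=T, B7=F, B8=T, B8=F, B9=T, B9=F, B10=T, B10=F
uncovered (2 of 20): B3=F, B4=F

Answer: 2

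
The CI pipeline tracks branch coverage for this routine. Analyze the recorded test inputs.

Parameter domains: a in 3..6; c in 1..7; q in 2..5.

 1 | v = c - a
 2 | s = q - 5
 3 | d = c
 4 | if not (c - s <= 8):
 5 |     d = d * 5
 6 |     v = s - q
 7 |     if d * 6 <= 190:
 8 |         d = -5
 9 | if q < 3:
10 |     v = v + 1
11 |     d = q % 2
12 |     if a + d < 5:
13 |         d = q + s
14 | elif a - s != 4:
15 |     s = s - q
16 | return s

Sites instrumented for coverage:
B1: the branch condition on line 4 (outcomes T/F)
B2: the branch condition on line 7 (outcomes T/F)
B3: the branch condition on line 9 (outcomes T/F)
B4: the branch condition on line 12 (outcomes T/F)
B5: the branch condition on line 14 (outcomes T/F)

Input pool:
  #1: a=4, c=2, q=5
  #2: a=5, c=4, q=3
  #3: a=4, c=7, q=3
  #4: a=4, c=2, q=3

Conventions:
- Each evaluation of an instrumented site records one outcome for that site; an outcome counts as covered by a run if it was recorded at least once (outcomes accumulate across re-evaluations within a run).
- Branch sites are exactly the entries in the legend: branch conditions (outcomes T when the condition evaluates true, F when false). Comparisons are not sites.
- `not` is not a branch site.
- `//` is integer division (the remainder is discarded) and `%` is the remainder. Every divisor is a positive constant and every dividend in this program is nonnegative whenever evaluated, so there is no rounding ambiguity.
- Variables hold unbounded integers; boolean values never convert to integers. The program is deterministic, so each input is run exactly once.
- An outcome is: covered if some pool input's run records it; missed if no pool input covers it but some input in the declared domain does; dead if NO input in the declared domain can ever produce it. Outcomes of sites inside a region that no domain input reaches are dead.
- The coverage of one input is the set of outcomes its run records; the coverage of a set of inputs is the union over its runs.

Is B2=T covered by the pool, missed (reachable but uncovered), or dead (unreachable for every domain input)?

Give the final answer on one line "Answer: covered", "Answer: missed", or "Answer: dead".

no pool input records B2=T
but domain input (a=3, c=6, q=2) does record it -> reachable, so missed

Answer: missed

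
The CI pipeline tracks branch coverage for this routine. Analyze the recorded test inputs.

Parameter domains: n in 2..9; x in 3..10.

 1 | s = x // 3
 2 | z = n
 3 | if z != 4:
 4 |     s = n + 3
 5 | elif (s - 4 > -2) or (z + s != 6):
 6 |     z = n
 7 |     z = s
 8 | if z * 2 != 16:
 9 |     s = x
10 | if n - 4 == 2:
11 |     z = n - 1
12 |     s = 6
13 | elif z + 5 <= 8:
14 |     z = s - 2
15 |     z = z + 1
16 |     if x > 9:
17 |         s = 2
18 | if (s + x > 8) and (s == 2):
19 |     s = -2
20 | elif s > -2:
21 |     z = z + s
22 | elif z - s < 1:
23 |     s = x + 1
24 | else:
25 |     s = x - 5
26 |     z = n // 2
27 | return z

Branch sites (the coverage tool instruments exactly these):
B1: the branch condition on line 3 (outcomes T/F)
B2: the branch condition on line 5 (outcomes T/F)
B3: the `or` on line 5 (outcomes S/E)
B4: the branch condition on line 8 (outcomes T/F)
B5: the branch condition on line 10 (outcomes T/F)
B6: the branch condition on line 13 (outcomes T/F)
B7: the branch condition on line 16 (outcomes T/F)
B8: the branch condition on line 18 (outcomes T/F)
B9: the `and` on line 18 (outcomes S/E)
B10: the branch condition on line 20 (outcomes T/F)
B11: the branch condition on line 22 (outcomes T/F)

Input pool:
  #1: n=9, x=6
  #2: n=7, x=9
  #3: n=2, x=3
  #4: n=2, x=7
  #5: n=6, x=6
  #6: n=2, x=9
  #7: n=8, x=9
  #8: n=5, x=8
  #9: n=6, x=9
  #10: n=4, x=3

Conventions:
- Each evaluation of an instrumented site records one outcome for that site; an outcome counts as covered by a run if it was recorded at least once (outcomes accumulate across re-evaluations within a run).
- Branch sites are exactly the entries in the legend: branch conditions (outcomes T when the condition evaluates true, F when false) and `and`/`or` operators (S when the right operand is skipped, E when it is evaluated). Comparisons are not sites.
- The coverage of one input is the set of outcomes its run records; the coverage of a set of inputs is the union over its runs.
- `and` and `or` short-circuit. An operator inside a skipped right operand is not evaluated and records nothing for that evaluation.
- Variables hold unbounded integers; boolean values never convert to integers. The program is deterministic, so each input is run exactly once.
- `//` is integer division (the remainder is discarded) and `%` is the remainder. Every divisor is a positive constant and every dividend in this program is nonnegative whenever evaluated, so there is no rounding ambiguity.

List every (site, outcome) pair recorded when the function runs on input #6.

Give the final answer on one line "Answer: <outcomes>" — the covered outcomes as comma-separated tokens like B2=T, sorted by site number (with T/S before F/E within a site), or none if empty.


Event log for input #6 (n=2, x=9):
  B1->T, B4->T, B5->F, B6->T, B7->F, B9->E, B8->F, B10->T
deduplicating events, the covered set is: B1=T, B4=T, B5=F, B6=T, B7=F, B8=F, B9=E, B10=T
Answer: B1=T, B4=T, B5=F, B6=T, B7=F, B8=F, B9=E, B10=T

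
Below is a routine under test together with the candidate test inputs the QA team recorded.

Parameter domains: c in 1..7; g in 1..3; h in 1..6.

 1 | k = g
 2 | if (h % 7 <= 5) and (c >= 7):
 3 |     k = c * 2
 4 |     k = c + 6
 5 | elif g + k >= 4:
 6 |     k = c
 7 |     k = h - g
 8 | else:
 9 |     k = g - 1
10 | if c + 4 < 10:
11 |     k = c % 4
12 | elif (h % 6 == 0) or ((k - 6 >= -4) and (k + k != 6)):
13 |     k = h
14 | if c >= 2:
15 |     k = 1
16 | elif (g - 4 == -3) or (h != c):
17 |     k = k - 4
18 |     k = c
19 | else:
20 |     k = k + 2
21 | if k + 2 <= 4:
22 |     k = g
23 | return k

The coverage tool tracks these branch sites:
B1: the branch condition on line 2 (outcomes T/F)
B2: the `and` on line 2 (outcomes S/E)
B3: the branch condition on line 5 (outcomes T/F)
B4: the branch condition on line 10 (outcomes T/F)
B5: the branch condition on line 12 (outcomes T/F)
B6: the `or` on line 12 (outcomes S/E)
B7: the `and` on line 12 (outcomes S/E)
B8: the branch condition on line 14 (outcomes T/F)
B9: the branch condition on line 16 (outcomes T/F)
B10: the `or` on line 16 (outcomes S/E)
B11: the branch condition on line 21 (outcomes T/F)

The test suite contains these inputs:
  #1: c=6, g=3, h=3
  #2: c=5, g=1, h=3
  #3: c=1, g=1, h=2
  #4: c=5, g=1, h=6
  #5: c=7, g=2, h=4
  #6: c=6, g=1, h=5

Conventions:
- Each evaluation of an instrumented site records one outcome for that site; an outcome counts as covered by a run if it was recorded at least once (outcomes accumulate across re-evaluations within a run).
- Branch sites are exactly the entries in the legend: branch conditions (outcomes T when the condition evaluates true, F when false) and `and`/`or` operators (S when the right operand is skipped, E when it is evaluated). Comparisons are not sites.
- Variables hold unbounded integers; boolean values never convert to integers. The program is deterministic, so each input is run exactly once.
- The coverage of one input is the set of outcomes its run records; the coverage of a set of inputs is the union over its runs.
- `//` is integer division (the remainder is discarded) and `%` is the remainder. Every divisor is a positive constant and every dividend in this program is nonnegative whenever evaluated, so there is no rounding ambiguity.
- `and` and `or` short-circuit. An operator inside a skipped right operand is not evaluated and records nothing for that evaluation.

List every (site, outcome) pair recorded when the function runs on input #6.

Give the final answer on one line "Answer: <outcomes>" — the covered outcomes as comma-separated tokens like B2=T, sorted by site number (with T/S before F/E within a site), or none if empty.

Tracing the run of input #6 (c=6, g=1, h=5):
  B2->E, B1->F, B3->F, B4->F, B6->E, B7->S, B5->F, B8->T, B11->T
collecting distinct outcomes: B1=F, B2=E, B3=F, B4=F, B5=F, B6=E, B7=S, B8=T, B11=T

Answer: B1=F, B2=E, B3=F, B4=F, B5=F, B6=E, B7=S, B8=T, B11=T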